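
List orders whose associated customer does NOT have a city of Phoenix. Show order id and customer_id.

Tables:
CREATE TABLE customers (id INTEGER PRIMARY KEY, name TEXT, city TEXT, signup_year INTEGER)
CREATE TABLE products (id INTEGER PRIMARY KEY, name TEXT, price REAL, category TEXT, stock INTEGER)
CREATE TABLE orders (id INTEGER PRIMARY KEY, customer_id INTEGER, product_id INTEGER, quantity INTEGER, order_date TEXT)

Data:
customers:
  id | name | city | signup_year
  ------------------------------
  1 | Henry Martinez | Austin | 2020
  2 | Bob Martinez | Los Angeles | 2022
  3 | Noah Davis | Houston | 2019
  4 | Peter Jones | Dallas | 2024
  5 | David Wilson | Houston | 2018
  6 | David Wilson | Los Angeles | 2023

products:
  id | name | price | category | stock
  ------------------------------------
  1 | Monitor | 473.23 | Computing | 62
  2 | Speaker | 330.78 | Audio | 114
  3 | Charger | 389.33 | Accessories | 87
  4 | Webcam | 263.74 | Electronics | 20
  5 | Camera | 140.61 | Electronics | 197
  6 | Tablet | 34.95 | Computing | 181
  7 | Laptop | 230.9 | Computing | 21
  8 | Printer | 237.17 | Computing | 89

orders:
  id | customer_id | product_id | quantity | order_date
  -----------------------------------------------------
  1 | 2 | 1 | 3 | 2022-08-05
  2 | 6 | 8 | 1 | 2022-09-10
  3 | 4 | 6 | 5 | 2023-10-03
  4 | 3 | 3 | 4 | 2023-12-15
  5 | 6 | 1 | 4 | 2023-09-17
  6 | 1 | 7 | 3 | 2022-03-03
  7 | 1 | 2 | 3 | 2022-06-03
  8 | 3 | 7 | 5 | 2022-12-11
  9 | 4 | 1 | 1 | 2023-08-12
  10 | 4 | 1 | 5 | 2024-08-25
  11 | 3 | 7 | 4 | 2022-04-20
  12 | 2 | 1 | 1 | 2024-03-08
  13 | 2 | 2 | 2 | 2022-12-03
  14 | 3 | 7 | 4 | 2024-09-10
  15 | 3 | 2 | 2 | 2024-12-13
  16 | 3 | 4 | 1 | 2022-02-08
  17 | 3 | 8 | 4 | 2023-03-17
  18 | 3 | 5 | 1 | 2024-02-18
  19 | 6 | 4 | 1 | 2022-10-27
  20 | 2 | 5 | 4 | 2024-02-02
SELECT id, customer_id FROM orders WHERE customer_id NOT IN (SELECT id FROM customers WHERE city = 'Phoenix')

Execution result:
id | customer_id
1 | 2
2 | 6
3 | 4
4 | 3
5 | 6
6 | 1
7 | 1
8 | 3
9 | 4
10 | 4
11 | 3
12 | 2
13 | 2
14 | 3
15 | 3
16 | 3
17 | 3
18 | 3
19 | 6
20 | 2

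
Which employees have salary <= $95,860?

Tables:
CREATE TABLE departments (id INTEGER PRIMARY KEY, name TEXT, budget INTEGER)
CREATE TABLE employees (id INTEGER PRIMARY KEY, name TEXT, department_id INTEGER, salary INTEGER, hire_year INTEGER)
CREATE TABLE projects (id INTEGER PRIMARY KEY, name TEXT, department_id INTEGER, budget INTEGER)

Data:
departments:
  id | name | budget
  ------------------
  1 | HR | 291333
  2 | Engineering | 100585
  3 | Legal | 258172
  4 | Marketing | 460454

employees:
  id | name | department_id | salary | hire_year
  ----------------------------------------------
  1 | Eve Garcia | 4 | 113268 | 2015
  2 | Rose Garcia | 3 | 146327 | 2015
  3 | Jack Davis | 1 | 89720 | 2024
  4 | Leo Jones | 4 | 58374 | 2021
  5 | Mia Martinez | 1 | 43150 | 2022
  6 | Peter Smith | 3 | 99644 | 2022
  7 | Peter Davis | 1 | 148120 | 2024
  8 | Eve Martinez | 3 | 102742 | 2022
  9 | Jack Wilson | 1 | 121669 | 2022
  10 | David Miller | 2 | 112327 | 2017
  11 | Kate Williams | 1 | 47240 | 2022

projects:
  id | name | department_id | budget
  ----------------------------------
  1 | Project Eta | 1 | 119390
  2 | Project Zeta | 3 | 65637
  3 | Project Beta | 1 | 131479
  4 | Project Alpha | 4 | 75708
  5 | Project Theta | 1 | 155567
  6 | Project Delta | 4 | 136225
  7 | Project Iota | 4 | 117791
SELECT name, salary FROM employees WHERE salary <= 95860

Execution result:
name | salary
Jack Davis | 89720
Leo Jones | 58374
Mia Martinez | 43150
Kate Williams | 47240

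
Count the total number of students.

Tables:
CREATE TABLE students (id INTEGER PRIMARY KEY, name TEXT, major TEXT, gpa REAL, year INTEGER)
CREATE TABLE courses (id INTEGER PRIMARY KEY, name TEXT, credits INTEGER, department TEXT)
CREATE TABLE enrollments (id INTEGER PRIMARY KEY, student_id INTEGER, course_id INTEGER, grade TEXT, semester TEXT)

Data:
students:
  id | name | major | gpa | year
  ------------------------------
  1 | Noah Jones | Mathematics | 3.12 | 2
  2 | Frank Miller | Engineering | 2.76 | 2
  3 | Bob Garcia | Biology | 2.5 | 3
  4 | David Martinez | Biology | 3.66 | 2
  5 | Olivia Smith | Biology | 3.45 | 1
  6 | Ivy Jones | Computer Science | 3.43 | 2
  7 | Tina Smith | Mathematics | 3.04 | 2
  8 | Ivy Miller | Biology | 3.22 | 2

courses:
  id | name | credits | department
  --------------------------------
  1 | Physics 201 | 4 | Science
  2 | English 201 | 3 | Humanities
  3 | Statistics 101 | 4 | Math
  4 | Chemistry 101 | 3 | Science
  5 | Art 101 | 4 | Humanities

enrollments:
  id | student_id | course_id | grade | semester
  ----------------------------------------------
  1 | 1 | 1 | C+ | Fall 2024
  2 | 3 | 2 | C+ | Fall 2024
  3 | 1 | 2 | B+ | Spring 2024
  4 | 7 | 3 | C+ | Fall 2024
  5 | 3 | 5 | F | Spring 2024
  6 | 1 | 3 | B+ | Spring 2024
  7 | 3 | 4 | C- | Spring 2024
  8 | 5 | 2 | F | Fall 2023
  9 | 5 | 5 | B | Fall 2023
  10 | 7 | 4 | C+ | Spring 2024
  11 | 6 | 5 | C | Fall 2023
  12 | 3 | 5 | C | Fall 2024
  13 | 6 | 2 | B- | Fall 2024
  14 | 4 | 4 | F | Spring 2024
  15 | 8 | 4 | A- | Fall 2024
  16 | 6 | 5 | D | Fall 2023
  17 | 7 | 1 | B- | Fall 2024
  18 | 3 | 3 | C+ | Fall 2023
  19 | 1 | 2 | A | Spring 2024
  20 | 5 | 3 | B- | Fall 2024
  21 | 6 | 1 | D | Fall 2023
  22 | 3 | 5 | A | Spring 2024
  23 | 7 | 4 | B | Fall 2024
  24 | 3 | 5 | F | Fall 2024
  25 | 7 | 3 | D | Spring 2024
SELECT COUNT(*) FROM students

Execution result:
8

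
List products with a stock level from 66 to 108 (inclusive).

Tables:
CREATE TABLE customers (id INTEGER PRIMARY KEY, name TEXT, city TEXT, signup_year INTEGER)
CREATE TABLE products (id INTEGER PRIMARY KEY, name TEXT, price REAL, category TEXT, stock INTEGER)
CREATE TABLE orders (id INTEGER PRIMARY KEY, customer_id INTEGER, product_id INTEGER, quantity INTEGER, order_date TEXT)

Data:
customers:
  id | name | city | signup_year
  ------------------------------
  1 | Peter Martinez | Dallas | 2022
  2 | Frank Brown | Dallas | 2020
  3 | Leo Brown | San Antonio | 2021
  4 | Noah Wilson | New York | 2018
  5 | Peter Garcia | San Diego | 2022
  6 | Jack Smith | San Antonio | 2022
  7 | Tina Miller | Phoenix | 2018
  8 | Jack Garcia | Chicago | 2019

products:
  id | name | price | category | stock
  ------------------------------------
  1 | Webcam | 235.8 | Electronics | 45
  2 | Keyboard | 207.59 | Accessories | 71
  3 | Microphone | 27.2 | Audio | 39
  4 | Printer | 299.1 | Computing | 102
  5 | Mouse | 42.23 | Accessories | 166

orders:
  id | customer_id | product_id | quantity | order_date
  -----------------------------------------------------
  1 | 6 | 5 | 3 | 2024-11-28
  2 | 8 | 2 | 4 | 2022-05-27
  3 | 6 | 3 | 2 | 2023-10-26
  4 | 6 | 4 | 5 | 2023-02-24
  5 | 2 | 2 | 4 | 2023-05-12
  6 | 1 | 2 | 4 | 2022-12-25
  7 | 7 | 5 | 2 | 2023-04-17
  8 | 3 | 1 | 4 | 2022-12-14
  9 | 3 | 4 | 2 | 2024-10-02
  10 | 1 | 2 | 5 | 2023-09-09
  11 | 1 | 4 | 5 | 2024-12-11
SELECT name, stock FROM products WHERE stock BETWEEN 66 AND 108

Execution result:
name | stock
Keyboard | 71
Printer | 102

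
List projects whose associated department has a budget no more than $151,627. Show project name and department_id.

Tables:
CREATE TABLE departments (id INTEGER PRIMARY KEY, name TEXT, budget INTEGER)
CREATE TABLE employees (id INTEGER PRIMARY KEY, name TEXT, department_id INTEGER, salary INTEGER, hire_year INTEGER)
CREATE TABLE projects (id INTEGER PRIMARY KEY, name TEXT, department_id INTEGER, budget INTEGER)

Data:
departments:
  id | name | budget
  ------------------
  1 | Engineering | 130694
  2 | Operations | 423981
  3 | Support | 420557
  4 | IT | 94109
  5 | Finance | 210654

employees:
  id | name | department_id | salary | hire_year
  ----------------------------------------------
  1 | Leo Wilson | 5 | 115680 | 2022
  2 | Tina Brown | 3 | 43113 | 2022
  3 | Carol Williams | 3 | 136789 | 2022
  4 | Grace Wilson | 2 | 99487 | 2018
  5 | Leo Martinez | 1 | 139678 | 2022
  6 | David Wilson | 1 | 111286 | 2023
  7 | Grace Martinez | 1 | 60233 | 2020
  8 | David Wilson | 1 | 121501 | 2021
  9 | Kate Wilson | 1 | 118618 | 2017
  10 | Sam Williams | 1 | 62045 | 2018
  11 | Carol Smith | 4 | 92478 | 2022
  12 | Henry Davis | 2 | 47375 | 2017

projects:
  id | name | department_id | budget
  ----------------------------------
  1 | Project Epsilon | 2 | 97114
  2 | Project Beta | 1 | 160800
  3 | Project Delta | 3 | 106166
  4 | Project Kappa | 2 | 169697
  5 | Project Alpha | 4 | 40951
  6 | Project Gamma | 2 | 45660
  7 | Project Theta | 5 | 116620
SELECT name, department_id FROM projects WHERE department_id IN (SELECT id FROM departments WHERE budget <= 151627)

Execution result:
name | department_id
Project Beta | 1
Project Alpha | 4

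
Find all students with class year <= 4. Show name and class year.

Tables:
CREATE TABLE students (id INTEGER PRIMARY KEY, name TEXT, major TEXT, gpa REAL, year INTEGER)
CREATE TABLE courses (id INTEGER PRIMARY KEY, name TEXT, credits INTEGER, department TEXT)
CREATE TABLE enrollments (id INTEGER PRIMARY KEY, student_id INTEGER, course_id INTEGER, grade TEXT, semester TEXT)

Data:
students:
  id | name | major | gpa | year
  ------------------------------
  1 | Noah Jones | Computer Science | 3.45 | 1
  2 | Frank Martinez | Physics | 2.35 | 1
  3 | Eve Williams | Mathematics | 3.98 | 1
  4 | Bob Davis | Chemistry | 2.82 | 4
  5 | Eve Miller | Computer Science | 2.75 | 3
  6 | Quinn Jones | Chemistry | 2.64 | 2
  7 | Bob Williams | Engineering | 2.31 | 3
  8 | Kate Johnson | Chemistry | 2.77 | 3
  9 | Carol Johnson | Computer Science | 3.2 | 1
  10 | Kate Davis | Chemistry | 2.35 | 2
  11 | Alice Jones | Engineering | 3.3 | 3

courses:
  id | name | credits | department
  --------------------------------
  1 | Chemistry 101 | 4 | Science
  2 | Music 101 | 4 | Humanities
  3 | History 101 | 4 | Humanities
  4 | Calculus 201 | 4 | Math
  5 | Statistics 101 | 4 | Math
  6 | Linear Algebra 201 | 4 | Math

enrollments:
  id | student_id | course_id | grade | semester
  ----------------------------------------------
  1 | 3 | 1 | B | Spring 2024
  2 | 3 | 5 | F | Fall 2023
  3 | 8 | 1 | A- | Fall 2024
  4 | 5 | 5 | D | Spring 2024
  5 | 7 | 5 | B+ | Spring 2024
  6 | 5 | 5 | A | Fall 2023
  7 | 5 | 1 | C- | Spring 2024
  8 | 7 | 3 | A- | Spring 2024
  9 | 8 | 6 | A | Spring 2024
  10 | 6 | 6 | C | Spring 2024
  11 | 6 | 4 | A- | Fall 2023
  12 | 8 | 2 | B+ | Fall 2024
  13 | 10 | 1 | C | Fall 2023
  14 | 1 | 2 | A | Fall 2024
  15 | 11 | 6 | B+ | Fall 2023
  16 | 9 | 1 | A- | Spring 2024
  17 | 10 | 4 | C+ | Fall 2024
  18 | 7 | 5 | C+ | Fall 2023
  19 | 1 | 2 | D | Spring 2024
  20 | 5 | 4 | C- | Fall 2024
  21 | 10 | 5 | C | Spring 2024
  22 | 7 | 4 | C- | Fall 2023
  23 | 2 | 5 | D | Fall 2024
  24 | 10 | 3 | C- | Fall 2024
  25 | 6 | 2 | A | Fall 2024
SELECT name, year FROM students WHERE year <= 4

Execution result:
name | year
Noah Jones | 1
Frank Martinez | 1
Eve Williams | 1
Bob Davis | 4
Eve Miller | 3
Quinn Jones | 2
Bob Williams | 3
Kate Johnson | 3
Carol Johnson | 1
Kate Davis | 2
Alice Jones | 3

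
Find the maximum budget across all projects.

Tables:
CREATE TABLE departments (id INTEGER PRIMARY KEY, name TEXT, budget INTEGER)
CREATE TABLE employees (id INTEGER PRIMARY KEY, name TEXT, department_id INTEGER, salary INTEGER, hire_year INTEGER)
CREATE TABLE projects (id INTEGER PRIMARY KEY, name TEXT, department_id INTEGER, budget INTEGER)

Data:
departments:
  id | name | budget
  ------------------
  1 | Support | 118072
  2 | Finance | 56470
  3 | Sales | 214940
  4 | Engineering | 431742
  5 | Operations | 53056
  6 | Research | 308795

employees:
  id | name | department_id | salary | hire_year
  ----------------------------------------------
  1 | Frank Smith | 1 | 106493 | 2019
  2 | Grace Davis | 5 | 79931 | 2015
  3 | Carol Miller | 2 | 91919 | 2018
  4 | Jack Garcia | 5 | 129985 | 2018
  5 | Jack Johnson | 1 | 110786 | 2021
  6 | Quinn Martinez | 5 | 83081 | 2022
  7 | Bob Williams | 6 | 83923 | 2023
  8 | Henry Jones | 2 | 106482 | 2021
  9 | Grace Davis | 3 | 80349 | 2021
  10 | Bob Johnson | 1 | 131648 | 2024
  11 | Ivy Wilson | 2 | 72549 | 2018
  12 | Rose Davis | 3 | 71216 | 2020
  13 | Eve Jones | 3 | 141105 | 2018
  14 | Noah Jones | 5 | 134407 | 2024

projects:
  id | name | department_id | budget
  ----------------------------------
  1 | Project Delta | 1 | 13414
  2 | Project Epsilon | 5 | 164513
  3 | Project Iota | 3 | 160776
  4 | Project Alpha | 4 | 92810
SELECT MAX(budget) FROM projects

Execution result:
164513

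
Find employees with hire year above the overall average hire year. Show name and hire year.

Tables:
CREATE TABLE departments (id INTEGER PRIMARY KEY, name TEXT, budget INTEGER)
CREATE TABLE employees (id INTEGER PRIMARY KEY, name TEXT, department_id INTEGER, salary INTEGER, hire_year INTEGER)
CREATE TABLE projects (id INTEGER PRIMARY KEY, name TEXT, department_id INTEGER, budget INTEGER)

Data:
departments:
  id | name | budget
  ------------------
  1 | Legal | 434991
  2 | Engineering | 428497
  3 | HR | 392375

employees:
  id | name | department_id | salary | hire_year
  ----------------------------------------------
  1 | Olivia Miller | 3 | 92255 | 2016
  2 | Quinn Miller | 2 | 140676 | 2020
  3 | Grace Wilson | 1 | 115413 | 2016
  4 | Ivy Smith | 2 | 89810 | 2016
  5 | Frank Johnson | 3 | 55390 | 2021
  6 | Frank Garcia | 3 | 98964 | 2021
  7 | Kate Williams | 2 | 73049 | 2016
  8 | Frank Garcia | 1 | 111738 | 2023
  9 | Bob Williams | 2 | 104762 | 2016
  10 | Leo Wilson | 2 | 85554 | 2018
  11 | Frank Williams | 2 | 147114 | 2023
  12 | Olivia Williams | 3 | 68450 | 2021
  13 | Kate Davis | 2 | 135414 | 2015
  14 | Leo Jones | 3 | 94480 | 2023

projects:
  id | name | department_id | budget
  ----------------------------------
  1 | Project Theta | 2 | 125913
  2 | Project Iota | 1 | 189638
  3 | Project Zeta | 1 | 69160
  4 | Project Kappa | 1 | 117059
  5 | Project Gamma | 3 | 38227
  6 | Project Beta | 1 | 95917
SELECT name, hire_year FROM employees WHERE hire_year > (SELECT AVG(hire_year) FROM employees)

Execution result:
name | hire_year
Quinn Miller | 2020
Frank Johnson | 2021
Frank Garcia | 2021
Frank Garcia | 2023
Frank Williams | 2023
Olivia Williams | 2021
Leo Jones | 2023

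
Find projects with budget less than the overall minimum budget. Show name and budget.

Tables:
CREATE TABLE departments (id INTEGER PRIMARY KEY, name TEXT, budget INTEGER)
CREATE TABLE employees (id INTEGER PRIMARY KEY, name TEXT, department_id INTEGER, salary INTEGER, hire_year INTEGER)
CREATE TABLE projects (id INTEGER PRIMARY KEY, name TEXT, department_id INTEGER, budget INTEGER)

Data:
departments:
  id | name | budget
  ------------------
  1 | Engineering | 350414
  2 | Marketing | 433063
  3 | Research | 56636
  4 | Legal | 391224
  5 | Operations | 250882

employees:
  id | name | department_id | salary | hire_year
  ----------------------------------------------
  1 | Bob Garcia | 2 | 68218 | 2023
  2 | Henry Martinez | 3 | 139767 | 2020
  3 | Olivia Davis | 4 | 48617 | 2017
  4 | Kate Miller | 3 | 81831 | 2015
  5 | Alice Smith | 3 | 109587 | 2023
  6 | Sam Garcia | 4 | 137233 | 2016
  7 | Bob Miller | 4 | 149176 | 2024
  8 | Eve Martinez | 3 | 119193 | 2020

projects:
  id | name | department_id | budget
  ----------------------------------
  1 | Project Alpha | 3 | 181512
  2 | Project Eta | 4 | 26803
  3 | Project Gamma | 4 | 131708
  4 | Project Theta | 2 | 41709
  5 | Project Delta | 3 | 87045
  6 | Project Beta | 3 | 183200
SELECT name, budget FROM projects WHERE budget < (SELECT MIN(budget) FROM projects)

Execution result:
(no rows)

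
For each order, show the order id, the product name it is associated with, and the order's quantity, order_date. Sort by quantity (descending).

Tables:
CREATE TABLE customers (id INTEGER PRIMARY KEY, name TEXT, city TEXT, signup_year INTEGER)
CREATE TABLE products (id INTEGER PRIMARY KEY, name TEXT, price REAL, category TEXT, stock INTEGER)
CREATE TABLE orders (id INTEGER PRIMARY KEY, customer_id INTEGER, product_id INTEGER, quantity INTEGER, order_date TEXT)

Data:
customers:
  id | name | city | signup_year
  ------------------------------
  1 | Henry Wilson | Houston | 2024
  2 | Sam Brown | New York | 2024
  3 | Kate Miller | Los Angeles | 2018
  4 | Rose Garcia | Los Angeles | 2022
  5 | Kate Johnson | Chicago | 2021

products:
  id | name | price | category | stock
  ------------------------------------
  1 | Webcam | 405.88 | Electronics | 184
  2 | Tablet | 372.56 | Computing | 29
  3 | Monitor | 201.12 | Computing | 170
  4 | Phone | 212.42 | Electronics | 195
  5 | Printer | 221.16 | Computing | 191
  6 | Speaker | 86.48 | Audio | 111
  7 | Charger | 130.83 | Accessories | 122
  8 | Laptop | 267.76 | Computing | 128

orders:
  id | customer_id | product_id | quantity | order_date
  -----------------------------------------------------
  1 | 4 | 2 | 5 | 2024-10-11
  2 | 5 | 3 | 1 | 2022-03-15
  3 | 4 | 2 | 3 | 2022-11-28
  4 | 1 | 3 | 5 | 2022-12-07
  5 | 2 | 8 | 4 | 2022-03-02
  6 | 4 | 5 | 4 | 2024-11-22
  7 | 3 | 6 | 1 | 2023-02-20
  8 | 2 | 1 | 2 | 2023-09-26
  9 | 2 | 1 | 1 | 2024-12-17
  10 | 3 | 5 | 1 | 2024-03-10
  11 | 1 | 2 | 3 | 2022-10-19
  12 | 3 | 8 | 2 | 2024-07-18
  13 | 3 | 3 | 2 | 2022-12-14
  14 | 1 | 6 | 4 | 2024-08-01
SELECT c.id, p.name AS product, c.quantity, c.order_date FROM orders c JOIN products p ON c.product_id = p.id ORDER BY c.quantity DESC

Execution result:
id | product | quantity | order_date
1 | Tablet | 5 | 2024-10-11
4 | Monitor | 5 | 2022-12-07
5 | Laptop | 4 | 2022-03-02
6 | Printer | 4 | 2024-11-22
14 | Speaker | 4 | 2024-08-01
3 | Tablet | 3 | 2022-11-28
11 | Tablet | 3 | 2022-10-19
8 | Webcam | 2 | 2023-09-26
12 | Laptop | 2 | 2024-07-18
13 | Monitor | 2 | 2022-12-14
2 | Monitor | 1 | 2022-03-15
7 | Speaker | 1 | 2023-02-20
9 | Webcam | 1 | 2024-12-17
10 | Printer | 1 | 2024-03-10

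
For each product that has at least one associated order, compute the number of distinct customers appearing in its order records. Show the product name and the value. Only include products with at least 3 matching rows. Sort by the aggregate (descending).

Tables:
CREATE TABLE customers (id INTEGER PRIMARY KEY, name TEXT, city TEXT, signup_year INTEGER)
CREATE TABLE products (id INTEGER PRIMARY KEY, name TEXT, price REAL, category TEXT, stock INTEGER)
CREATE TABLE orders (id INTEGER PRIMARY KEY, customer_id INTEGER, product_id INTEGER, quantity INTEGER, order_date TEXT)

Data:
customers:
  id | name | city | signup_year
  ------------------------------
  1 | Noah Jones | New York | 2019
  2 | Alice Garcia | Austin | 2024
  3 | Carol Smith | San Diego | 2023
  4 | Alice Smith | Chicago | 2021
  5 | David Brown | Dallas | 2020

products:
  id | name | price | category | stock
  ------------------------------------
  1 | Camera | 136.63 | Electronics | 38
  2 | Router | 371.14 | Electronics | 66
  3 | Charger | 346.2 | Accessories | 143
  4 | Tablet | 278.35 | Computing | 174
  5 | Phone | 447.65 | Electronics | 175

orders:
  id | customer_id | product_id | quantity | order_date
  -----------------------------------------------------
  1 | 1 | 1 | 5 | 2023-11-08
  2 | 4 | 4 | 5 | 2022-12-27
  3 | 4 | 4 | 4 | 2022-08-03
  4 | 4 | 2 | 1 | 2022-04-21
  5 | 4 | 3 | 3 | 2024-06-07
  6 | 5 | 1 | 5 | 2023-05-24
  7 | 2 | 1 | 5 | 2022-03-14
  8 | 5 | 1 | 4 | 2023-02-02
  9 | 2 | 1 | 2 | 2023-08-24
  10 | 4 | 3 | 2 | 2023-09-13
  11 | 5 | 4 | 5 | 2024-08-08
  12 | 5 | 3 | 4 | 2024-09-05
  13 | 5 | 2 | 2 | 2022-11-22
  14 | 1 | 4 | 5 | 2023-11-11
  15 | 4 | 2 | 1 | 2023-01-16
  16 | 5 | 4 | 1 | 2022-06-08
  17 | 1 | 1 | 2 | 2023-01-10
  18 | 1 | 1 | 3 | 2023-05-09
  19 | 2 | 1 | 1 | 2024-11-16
SELECT p.name, COUNT(DISTINCT c.customer_id) AS distinct_customer_count FROM orders c JOIN products p ON c.product_id = p.id GROUP BY p.id, p.name HAVING COUNT(*) >= 3 ORDER BY distinct_customer_count DESC

Execution result:
name | distinct_customer_count
Camera | 3
Tablet | 3
Router | 2
Charger | 2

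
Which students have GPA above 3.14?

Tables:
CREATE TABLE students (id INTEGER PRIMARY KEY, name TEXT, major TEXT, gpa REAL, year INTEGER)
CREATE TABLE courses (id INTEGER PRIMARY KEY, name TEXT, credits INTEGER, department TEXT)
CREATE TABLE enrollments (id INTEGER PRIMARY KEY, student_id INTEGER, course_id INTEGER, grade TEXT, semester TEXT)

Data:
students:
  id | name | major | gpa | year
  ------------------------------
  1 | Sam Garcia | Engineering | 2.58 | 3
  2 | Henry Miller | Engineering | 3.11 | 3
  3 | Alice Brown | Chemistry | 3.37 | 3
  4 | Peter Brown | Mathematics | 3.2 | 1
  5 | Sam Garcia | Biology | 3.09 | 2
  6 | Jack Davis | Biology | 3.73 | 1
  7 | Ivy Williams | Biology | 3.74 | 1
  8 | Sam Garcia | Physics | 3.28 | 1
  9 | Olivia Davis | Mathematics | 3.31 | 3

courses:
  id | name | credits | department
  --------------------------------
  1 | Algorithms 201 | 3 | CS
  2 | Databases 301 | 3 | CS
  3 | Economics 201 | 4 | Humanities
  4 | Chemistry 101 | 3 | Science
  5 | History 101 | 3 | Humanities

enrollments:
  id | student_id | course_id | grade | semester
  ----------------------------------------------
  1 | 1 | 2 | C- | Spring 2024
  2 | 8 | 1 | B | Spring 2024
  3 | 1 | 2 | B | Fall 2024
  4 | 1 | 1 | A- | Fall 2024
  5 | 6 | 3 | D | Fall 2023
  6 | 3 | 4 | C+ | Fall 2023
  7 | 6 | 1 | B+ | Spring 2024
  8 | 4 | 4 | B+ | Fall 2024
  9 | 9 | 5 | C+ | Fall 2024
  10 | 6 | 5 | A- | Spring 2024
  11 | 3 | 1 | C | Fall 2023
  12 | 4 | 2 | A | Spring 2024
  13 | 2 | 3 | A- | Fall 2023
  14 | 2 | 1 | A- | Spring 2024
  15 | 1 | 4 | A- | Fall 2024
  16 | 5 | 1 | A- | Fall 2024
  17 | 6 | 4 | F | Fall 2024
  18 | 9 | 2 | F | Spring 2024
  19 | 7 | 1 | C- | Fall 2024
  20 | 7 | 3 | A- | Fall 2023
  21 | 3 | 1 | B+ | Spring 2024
SELECT name, gpa FROM students WHERE gpa > 3.14

Execution result:
name | gpa
Alice Brown | 3.37
Peter Brown | 3.20
Jack Davis | 3.73
Ivy Williams | 3.74
Sam Garcia | 3.28
Olivia Davis | 3.31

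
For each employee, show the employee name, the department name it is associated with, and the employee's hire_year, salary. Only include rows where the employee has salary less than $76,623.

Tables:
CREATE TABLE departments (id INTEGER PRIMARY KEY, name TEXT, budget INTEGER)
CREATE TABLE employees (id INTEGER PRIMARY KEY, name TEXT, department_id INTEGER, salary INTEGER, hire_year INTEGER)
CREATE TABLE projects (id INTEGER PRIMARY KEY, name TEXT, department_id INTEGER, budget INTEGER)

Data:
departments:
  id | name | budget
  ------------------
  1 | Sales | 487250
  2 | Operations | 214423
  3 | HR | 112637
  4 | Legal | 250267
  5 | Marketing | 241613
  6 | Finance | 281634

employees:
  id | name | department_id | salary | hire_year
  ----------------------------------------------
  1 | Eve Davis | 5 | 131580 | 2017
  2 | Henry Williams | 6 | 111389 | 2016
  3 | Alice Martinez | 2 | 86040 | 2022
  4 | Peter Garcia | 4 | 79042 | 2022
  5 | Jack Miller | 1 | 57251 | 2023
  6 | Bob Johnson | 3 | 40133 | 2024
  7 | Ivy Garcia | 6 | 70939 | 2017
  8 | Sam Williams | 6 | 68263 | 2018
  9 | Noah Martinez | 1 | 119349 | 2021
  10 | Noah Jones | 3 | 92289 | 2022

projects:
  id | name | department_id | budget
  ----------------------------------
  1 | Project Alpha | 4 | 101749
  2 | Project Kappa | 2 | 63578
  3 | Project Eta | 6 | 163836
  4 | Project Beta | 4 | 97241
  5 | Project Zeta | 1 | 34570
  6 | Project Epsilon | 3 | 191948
SELECT c.name, p.name AS department, c.hire_year, c.salary FROM employees c JOIN departments p ON c.department_id = p.id WHERE c.salary < 76623

Execution result:
name | department | hire_year | salary
Jack Miller | Sales | 2023 | 57251
Bob Johnson | HR | 2024 | 40133
Ivy Garcia | Finance | 2017 | 70939
Sam Williams | Finance | 2018 | 68263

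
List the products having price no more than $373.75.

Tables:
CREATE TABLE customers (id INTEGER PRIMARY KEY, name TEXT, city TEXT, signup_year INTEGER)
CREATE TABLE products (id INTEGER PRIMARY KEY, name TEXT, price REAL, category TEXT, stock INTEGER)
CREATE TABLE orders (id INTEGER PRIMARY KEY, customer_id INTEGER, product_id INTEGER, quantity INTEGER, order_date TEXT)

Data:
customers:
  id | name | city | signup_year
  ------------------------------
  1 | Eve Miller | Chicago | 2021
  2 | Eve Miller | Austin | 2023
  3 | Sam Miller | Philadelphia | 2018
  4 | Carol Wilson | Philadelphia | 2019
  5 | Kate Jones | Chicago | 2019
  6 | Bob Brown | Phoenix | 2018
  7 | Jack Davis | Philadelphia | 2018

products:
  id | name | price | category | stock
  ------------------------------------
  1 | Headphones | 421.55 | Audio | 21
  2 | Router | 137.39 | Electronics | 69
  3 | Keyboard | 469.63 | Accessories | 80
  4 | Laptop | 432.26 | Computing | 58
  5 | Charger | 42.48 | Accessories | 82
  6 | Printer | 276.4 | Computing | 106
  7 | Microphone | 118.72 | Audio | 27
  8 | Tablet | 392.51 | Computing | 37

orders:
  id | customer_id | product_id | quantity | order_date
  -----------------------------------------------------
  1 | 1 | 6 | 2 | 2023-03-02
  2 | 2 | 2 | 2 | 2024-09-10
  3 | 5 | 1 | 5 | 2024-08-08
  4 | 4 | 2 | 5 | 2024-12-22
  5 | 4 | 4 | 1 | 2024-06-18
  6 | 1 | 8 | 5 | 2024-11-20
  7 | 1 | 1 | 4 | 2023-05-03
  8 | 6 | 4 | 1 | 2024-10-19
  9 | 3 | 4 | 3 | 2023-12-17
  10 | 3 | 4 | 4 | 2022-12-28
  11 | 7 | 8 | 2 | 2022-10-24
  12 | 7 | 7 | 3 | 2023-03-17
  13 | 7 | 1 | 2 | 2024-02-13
SELECT name, price FROM products WHERE price <= 373.75

Execution result:
name | price
Router | 137.39
Charger | 42.48
Printer | 276.40
Microphone | 118.72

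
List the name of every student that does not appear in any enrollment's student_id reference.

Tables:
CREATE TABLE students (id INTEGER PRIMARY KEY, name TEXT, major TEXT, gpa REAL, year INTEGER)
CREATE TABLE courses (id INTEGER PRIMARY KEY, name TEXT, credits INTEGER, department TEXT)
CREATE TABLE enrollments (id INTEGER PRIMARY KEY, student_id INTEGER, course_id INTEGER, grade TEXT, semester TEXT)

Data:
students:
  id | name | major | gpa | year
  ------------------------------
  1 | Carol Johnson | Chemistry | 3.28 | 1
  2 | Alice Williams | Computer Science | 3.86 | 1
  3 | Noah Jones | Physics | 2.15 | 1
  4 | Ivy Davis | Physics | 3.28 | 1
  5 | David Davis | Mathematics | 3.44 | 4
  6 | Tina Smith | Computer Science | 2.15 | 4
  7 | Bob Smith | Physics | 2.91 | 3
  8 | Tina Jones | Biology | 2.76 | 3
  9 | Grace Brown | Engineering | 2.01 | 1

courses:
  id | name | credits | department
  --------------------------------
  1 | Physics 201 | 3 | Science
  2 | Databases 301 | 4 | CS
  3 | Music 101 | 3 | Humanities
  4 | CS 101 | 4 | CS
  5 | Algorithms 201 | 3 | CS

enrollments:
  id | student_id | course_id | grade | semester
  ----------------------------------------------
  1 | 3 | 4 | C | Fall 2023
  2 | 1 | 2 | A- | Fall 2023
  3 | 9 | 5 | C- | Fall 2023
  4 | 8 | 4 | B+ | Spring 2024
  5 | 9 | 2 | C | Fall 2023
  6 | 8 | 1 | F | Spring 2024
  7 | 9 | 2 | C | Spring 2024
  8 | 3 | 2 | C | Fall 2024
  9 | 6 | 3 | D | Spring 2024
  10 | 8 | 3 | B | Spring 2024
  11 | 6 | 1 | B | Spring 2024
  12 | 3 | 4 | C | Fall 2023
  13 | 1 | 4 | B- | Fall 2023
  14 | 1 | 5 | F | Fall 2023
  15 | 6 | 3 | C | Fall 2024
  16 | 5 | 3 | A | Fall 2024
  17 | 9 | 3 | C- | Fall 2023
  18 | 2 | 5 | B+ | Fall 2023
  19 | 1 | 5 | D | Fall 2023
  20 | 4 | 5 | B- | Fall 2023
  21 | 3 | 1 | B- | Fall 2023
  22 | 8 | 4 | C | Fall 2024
SELECT p.name FROM students p LEFT JOIN enrollments c ON c.student_id = p.id WHERE c.id IS NULL

Execution result:
Bob Smith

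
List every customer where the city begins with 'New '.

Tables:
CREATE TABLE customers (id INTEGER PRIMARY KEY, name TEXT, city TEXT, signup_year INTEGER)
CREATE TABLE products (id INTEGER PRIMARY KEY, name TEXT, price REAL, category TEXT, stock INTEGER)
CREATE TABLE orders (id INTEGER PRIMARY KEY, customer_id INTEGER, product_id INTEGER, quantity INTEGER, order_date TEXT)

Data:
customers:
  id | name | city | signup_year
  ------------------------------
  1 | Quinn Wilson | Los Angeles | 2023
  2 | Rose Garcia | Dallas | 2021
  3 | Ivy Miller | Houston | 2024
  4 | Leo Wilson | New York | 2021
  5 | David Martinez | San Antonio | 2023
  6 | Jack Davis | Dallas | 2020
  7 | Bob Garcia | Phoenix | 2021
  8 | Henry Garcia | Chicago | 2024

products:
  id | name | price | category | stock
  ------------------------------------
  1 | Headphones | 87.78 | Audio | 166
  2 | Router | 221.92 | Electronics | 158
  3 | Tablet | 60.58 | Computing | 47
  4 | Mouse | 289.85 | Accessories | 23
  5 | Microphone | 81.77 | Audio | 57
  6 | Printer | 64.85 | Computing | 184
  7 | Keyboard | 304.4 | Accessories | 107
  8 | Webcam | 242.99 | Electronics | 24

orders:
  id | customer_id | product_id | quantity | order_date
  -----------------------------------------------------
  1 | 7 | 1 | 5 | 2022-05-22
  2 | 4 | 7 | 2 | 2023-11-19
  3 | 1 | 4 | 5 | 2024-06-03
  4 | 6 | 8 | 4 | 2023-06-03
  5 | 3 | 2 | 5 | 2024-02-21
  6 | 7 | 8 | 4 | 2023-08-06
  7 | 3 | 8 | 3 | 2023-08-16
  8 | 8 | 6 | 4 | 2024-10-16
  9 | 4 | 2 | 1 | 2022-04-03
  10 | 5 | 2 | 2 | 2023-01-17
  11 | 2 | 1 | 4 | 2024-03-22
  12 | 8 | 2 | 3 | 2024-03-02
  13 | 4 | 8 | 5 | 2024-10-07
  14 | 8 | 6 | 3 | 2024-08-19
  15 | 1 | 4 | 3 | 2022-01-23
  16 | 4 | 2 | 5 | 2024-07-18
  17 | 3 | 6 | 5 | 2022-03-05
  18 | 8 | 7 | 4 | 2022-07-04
SELECT name, city FROM customers WHERE city LIKE 'New %'

Execution result:
name | city
Leo Wilson | New York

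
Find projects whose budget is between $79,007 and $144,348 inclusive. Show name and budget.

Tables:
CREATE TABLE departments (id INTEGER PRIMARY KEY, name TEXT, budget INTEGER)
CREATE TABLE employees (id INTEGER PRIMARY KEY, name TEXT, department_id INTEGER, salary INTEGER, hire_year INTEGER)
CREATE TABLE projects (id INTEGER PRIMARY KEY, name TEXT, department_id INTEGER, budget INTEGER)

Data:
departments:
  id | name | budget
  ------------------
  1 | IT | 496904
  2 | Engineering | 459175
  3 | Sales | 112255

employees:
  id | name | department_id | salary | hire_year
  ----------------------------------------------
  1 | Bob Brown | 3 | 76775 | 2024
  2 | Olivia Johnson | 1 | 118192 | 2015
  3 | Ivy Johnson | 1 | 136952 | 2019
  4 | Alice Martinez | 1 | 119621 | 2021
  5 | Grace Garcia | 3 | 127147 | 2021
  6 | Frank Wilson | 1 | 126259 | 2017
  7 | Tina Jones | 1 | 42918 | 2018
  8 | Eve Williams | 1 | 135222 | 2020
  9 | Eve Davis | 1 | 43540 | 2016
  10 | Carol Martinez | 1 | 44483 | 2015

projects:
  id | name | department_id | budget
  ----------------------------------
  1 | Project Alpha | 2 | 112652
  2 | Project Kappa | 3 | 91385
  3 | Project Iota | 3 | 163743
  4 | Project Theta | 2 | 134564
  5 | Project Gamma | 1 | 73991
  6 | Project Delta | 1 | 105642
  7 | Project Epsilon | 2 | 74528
SELECT name, budget FROM projects WHERE budget BETWEEN 79007 AND 144348

Execution result:
name | budget
Project Alpha | 112652
Project Kappa | 91385
Project Theta | 134564
Project Delta | 105642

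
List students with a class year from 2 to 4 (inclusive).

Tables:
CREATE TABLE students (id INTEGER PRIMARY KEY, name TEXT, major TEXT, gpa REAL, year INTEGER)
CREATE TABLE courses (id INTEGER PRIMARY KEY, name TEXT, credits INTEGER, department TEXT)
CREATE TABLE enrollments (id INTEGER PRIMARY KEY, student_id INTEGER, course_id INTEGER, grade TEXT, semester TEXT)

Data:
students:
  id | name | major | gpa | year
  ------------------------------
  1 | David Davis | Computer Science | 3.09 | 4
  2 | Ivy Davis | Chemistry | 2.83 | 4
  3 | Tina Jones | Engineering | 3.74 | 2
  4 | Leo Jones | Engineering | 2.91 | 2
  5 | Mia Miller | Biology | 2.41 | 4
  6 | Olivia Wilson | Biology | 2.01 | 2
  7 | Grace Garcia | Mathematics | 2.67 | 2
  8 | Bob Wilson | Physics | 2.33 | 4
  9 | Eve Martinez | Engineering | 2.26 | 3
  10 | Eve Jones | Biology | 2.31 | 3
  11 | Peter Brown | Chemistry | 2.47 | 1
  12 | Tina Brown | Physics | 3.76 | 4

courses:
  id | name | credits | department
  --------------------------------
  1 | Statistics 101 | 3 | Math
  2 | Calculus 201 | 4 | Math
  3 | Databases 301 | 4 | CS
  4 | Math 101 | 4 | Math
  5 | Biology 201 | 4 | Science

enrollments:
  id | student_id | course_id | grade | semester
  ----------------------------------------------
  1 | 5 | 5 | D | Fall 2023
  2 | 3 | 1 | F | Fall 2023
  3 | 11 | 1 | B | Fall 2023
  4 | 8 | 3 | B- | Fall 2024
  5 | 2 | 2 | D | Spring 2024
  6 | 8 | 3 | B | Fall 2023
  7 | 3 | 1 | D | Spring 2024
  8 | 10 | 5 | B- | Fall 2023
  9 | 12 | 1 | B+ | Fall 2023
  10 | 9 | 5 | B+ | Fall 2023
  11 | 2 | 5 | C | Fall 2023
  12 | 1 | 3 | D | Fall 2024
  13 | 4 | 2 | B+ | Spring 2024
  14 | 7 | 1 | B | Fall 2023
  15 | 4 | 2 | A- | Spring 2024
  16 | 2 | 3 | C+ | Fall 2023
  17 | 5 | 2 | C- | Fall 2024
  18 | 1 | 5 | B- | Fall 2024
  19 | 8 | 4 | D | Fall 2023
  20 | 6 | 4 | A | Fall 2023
SELECT name, year FROM students WHERE year BETWEEN 2 AND 4

Execution result:
name | year
David Davis | 4
Ivy Davis | 4
Tina Jones | 2
Leo Jones | 2
Mia Miller | 4
Olivia Wilson | 2
Grace Garcia | 2
Bob Wilson | 4
Eve Martinez | 3
Eve Jones | 3
Tina Brown | 4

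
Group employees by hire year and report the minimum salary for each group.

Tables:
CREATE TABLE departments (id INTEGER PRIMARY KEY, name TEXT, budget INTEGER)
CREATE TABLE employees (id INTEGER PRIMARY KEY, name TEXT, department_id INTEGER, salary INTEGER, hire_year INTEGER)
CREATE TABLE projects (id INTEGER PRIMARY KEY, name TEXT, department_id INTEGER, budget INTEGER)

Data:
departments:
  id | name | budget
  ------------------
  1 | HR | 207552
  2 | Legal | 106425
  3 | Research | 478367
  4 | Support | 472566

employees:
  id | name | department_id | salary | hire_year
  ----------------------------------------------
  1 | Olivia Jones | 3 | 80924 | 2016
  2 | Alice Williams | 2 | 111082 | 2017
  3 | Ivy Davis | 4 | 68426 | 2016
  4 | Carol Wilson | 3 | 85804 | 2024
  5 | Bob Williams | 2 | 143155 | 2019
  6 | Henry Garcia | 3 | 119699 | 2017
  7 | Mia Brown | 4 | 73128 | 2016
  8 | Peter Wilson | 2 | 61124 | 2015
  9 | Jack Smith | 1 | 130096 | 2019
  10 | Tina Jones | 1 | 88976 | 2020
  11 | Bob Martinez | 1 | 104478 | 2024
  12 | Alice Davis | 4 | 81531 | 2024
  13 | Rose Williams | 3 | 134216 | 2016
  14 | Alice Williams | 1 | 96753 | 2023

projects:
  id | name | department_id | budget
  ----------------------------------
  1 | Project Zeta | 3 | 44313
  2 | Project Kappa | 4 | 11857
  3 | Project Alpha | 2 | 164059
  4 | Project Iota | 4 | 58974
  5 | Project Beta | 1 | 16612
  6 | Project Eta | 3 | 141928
SELECT hire_year, MIN(salary) AS min_salary FROM employees GROUP BY hire_year

Execution result:
hire_year | min_salary
2015 | 61124
2016 | 68426
2017 | 111082
2019 | 130096
2020 | 88976
2023 | 96753
2024 | 81531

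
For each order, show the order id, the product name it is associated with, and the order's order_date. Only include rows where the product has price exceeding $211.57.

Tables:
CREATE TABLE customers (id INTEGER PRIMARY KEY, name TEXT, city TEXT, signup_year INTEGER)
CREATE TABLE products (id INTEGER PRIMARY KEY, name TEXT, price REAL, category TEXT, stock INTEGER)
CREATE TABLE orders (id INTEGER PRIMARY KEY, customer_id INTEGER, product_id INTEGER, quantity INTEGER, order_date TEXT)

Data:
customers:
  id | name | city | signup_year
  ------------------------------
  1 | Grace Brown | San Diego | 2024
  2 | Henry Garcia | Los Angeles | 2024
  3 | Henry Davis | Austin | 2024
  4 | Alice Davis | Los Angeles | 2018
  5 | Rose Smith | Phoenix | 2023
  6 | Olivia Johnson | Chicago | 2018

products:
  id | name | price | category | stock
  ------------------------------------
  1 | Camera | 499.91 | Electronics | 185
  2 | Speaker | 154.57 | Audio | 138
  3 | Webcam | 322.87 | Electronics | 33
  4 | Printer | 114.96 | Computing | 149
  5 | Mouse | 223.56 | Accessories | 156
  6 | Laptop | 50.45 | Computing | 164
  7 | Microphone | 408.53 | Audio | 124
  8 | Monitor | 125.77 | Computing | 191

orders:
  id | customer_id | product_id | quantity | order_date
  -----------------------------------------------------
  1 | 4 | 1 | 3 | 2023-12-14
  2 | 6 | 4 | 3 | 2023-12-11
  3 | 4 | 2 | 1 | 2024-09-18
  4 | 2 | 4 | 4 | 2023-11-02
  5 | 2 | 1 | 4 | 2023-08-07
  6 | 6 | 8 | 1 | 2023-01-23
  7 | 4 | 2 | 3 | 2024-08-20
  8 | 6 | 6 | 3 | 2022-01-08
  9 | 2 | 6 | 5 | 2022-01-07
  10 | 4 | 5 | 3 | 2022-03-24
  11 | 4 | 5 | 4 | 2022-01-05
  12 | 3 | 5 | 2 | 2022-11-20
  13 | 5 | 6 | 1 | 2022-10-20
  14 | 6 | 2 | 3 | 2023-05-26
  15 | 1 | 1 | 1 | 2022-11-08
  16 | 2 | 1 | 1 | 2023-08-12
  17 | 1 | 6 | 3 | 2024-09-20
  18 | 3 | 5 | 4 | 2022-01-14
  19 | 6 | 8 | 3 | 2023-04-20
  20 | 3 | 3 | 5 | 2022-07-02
SELECT c.id, p.name AS product, c.order_date FROM orders c JOIN products p ON c.product_id = p.id WHERE p.price > 211.57

Execution result:
id | product | order_date
1 | Camera | 2023-12-14
5 | Camera | 2023-08-07
10 | Mouse | 2022-03-24
11 | Mouse | 2022-01-05
12 | Mouse | 2022-11-20
15 | Camera | 2022-11-08
16 | Camera | 2023-08-12
18 | Mouse | 2022-01-14
20 | Webcam | 2022-07-02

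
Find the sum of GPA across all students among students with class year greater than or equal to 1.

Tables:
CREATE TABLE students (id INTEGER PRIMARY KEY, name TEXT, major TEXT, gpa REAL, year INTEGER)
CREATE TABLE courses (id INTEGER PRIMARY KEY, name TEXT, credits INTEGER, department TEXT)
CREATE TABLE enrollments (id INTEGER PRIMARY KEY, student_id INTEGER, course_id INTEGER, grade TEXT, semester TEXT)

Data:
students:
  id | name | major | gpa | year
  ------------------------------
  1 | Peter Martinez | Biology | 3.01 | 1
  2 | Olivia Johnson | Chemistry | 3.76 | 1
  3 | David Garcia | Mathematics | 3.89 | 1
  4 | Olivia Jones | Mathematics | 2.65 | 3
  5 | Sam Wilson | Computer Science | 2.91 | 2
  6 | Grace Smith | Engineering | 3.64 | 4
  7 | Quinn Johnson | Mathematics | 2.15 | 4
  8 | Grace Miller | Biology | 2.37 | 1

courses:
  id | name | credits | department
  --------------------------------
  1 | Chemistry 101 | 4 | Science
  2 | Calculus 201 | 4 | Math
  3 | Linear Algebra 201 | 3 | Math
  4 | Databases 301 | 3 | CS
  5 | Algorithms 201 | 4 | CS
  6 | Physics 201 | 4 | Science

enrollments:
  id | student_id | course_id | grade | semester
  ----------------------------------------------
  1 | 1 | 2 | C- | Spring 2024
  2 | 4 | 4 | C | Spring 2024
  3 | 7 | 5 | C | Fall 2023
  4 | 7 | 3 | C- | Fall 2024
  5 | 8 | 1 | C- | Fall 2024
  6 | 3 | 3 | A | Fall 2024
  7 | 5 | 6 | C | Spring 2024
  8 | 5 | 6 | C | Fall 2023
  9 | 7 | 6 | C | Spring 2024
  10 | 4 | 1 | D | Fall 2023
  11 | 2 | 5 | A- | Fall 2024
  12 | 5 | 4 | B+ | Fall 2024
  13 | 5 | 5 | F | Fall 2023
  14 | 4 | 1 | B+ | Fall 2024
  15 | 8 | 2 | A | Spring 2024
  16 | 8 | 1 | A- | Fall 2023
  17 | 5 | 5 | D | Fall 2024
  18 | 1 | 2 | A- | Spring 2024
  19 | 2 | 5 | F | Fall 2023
SELECT SUM(gpa) FROM students WHERE year >= 1

Execution result:
24.38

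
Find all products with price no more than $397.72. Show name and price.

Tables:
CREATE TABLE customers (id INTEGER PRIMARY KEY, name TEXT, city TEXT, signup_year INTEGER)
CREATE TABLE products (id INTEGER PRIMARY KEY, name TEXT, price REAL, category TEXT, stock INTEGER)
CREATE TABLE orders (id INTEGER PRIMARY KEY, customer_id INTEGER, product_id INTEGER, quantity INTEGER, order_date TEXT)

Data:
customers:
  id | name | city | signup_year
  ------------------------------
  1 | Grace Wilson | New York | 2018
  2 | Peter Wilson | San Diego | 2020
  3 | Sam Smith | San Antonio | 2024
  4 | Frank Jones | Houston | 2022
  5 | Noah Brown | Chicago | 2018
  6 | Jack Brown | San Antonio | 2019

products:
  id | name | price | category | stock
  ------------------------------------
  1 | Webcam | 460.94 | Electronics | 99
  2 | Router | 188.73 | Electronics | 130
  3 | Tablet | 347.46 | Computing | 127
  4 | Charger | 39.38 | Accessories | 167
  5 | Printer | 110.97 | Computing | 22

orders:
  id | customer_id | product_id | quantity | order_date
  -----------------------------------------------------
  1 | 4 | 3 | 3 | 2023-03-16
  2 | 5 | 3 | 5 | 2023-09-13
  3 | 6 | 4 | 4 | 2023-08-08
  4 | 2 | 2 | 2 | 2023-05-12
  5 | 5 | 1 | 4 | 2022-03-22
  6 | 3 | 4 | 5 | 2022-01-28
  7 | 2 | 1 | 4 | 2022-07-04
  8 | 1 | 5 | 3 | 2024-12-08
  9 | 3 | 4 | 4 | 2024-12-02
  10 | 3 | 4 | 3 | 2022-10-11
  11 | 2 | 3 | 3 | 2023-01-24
SELECT name, price FROM products WHERE price <= 397.72

Execution result:
name | price
Router | 188.73
Tablet | 347.46
Charger | 39.38
Printer | 110.97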